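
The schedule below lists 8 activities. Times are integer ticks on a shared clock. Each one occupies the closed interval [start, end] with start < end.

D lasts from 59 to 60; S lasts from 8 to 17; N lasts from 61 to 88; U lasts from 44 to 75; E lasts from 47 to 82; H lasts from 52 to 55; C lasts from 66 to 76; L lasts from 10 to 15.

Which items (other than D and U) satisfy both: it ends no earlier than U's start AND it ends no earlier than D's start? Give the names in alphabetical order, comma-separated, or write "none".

Conditions: its end is no earlier than U's start (X.end >= 44) AND its end is no earlier than D's start (X.end >= 59).
C: end 76 >= 44? ✓; end 76 >= 59? ✓ → yes.
E: end 82 >= 44? ✓; end 82 >= 59? ✓ → yes.
H: end 55 >= 44? ✓; end 55 >= 59? ✗ → no.
L: end 15 >= 44? ✗; end 15 >= 59? ✗ → no.
N: end 88 >= 44? ✓; end 88 >= 59? ✓ → yes.
S: end 17 >= 44? ✗; end 17 >= 59? ✗ → no.
Result: C, E, N.

C, E, N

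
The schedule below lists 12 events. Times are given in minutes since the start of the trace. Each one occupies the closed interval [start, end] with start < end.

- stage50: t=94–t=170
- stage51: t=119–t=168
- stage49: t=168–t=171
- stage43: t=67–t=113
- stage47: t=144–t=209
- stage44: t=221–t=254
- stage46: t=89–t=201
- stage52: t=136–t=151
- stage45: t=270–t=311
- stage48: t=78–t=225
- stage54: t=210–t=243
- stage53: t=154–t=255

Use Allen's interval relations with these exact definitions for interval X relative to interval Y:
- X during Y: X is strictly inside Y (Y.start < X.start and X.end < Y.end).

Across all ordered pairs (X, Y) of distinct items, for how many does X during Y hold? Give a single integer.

17

Checking all 132 ordered pairs for relation 'during'; matching pairs in alphabetical order:
(stage44, stage53): stage44 during stage53 ✓
(stage46, stage48): stage46 during stage48 ✓
(stage47, stage48): stage47 during stage48 ✓
(stage49, stage46): stage49 during stage46 ✓
(stage49, stage47): stage49 during stage47 ✓
(stage49, stage48): stage49 during stage48 ✓
(stage49, stage53): stage49 during stage53 ✓
(stage50, stage46): stage50 during stage46 ✓
(stage50, stage48): stage50 during stage48 ✓
(stage51, stage46): stage51 during stage46 ✓
(stage51, stage48): stage51 during stage48 ✓
(stage51, stage50): stage51 during stage50 ✓
(stage52, stage46): stage52 during stage46 ✓
(stage52, stage48): stage52 during stage48 ✓
(stage52, stage50): stage52 during stage50 ✓
(stage52, stage51): stage52 during stage51 ✓
(stage54, stage53): stage54 during stage53 ✓
Count: 17.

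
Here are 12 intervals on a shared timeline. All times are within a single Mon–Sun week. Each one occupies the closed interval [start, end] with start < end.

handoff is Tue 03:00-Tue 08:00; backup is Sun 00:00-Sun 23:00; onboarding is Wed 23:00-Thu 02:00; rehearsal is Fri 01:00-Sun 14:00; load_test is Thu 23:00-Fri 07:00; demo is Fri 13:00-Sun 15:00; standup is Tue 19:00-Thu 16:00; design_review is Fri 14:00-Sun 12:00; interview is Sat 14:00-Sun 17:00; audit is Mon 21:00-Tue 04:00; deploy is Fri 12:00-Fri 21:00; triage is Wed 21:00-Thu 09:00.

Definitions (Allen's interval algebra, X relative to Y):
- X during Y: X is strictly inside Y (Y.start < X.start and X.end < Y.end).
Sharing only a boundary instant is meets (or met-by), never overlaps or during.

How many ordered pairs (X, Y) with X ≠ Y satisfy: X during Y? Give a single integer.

6

Checking all 132 ordered pairs for relation 'during'; matching pairs in alphabetical order:
(deploy, rehearsal): deploy during rehearsal ✓
(design_review, demo): design_review during demo ✓
(design_review, rehearsal): design_review during rehearsal ✓
(onboarding, standup): onboarding during standup ✓
(onboarding, triage): onboarding during triage ✓
(triage, standup): triage during standup ✓
Count: 6.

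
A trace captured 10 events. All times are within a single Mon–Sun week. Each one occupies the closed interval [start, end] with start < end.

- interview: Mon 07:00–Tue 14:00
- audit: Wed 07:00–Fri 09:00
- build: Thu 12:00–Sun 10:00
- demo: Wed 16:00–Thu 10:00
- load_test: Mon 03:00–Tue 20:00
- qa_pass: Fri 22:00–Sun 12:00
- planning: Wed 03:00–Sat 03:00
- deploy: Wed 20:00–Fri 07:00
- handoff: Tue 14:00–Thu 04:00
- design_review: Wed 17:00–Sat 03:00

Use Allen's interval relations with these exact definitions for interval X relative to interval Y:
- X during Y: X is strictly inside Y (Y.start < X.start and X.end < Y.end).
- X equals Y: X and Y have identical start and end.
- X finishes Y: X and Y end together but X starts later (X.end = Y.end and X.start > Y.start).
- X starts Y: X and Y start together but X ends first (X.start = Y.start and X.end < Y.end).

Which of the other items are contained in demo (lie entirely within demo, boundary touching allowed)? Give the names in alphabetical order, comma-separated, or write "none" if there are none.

none

Target demo = [Wed 16:00, Thu 10:00].
audit [Wed 07:00, Fri 09:00] → contains → no.
build [Thu 12:00, Sun 10:00] → after → no.
deploy [Wed 20:00, Fri 07:00] → overlapped-by → no.
design_review [Wed 17:00, Sat 03:00] → overlapped-by → no.
handoff [Tue 14:00, Thu 04:00] → overlaps → no.
interview [Mon 07:00, Tue 14:00] → before → no.
load_test [Mon 03:00, Tue 20:00] → before → no.
planning [Wed 03:00, Sat 03:00] → contains → no.
qa_pass [Fri 22:00, Sun 12:00] → after → no.
Result: none.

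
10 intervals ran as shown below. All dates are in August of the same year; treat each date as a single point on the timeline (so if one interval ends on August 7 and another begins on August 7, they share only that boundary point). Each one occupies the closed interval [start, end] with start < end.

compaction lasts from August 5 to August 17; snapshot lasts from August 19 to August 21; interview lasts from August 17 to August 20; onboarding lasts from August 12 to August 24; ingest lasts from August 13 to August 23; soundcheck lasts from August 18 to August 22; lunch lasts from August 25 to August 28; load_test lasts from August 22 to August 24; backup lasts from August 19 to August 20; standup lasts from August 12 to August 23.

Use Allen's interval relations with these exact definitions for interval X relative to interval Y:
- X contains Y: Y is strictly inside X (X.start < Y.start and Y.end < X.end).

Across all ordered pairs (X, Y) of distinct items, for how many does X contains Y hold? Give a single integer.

Checking all 90 ordered pairs for relation 'contains'; matching pairs in alphabetical order:
(ingest, backup): ingest contains backup ✓
(ingest, interview): ingest contains interview ✓
(ingest, snapshot): ingest contains snapshot ✓
(ingest, soundcheck): ingest contains soundcheck ✓
(onboarding, backup): onboarding contains backup ✓
(onboarding, ingest): onboarding contains ingest ✓
(onboarding, interview): onboarding contains interview ✓
(onboarding, snapshot): onboarding contains snapshot ✓
(onboarding, soundcheck): onboarding contains soundcheck ✓
(soundcheck, backup): soundcheck contains backup ✓
(soundcheck, snapshot): soundcheck contains snapshot ✓
(standup, backup): standup contains backup ✓
(standup, interview): standup contains interview ✓
(standup, snapshot): standup contains snapshot ✓
(standup, soundcheck): standup contains soundcheck ✓
Count: 15.

15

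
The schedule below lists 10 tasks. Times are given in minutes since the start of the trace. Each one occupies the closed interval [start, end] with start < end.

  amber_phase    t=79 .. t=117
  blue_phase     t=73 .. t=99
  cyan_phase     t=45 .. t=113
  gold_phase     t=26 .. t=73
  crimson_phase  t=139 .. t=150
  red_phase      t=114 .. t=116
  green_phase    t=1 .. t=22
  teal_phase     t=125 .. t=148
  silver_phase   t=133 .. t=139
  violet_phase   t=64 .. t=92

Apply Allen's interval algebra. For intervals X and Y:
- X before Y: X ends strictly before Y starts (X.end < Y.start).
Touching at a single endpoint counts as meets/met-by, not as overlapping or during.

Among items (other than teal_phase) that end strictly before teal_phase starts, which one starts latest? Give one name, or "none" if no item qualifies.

Target teal_phase = [t=125, t=148].
amber_phase [t=79, t=117] → before → candidate.
blue_phase [t=73, t=99] → before → candidate.
crimson_phase [t=139, t=150] → overlapped-by → excluded.
cyan_phase [t=45, t=113] → before → candidate.
gold_phase [t=26, t=73] → before → candidate.
green_phase [t=1, t=22] → before → candidate.
red_phase [t=114, t=116] → before → candidate.
silver_phase [t=133, t=139] → during → excluded.
violet_phase [t=64, t=92] → before → candidate.
Among candidates, latest start is t=114 → red_phase.

red_phase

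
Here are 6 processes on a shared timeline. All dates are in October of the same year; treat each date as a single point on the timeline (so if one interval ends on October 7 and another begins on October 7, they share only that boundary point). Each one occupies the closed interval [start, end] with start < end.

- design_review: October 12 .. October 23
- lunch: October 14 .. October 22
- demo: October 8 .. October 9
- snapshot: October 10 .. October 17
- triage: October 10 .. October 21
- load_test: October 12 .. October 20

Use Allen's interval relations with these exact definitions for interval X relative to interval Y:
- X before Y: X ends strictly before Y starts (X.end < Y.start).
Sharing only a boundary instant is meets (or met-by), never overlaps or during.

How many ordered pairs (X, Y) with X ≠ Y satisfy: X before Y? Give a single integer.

Checking all 30 ordered pairs for relation 'before'; matching pairs in alphabetical order:
(demo, design_review): demo before design_review ✓
(demo, load_test): demo before load_test ✓
(demo, lunch): demo before lunch ✓
(demo, snapshot): demo before snapshot ✓
(demo, triage): demo before triage ✓
Count: 5.

5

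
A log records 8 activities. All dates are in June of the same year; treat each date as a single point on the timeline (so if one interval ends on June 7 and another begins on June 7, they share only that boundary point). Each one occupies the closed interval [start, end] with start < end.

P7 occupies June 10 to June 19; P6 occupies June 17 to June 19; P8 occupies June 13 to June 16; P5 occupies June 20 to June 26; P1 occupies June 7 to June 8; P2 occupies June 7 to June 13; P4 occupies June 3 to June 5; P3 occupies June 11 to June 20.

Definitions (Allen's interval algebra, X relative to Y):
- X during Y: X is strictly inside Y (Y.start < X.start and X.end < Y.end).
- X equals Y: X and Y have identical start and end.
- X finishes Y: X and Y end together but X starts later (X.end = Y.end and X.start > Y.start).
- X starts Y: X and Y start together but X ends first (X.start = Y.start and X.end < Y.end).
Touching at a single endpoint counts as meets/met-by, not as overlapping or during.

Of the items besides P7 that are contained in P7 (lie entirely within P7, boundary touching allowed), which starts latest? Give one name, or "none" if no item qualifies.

P6

Target P7 = [June 10, June 19].
P1 [June 7, June 8] → before → excluded.
P2 [June 7, June 13] → overlaps → excluded.
P3 [June 11, June 20] → overlapped-by → excluded.
P4 [June 3, June 5] → before → excluded.
P5 [June 20, June 26] → after → excluded.
P6 [June 17, June 19] → finishes → candidate.
P8 [June 13, June 16] → during → candidate.
Among candidates, latest start is June 17 → P6.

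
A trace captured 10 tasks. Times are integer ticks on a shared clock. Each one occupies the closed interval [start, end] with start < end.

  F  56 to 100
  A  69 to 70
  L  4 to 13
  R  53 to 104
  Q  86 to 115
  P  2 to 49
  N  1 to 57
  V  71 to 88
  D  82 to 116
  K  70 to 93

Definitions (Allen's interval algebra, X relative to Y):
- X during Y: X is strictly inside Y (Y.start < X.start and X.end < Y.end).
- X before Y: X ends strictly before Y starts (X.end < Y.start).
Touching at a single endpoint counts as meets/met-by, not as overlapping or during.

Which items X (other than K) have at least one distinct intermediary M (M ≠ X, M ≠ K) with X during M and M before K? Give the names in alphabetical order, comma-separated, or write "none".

L, P

Target K = [70, 93].
Intermediaries M with M before K: L, N, P.
Via L — items with X during L: none.
Via N — items with X during N: L, P.
Via P — items with X during P: L.
Union: L, P.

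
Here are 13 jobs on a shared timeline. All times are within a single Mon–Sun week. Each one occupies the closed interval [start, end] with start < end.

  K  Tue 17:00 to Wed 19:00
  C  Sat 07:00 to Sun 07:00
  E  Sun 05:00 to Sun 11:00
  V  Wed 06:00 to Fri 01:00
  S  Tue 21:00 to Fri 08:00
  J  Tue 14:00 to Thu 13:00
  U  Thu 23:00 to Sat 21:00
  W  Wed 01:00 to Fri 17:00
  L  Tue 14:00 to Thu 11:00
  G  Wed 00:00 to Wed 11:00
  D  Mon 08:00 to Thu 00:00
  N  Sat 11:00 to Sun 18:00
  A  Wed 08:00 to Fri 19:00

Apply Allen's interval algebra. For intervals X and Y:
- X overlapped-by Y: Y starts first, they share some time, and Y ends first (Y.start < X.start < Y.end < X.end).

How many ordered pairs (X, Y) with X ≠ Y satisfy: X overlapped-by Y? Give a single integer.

Checking all 156 ordered pairs for relation 'overlapped-by'; matching pairs in alphabetical order:
(A, D): A overlapped-by D ✓
(A, G): A overlapped-by G ✓
(A, J): A overlapped-by J ✓
(A, K): A overlapped-by K ✓
(A, L): A overlapped-by L ✓
(A, S): A overlapped-by S ✓
(A, V): A overlapped-by V ✓
(A, W): A overlapped-by W ✓
(C, U): C overlapped-by U ✓
(E, C): E overlapped-by C ✓
(J, D): J overlapped-by D ✓
(L, D): L overlapped-by D ✓
(N, C): N overlapped-by C ✓
(N, U): N overlapped-by U ✓
(S, D): S overlapped-by D ✓
(S, J): S overlapped-by J ✓
(S, K): S overlapped-by K ✓
(S, L): S overlapped-by L ✓
(U, A): U overlapped-by A ✓
(U, S): U overlapped-by S ✓
(U, V): U overlapped-by V ✓
(U, W): U overlapped-by W ✓
(V, D): V overlapped-by D ✓
(V, G): V overlapped-by G ✓
... plus 9 further pairs not listed.
Count: 33.

33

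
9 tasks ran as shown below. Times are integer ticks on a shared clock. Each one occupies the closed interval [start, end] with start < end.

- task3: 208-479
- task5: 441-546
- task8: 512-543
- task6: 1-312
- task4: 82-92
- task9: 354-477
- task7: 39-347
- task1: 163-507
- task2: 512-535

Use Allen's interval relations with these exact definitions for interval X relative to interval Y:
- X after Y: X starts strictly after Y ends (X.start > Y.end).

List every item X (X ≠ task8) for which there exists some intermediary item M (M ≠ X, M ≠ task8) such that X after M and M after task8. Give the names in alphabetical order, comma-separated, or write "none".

Target task8 = [512, 543].
Intermediaries M with M after task8: none.
Union: none.

none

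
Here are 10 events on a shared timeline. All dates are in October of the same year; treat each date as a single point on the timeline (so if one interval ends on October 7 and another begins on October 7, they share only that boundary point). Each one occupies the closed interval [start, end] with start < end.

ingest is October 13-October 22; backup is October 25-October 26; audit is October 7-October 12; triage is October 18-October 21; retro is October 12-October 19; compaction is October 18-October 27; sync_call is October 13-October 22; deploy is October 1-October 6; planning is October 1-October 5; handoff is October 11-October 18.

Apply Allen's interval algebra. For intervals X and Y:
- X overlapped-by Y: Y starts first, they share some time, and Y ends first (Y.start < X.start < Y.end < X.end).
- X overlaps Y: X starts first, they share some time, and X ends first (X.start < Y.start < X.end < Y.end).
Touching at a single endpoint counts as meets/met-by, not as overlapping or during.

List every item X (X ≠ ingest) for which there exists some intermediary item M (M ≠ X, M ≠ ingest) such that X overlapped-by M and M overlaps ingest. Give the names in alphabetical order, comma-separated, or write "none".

compaction, retro, sync_call, triage

Target ingest = [October 13, October 22].
Intermediaries M with M overlaps ingest: handoff, retro.
Via handoff — items with X overlapped-by handoff: retro, sync_call.
Via retro — items with X overlapped-by retro: compaction, sync_call, triage.
Union: compaction, retro, sync_call, triage.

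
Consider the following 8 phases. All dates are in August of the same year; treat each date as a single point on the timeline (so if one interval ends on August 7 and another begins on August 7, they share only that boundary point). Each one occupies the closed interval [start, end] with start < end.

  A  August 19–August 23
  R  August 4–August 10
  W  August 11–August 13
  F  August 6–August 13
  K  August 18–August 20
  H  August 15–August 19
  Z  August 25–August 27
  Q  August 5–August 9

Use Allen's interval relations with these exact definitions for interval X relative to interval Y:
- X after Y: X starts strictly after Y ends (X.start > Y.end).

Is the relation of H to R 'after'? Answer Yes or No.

Yes

H = [August 15, August 19], R = [August 4, August 10].
Actual relation of H to R: after.
Asked whether 'after' holds → Yes.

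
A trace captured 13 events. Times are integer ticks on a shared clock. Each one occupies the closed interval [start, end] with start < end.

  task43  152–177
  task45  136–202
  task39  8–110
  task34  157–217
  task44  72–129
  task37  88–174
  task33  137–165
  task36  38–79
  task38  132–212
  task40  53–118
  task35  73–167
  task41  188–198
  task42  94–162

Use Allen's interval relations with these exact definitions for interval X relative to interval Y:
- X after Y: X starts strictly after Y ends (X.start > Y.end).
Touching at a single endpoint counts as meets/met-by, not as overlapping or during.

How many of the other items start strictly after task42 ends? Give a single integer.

Target task42 = [94, 162].
task33 [137, 165] → overlapped-by → no.
task34 [157, 217] → overlapped-by → no.
task35 [73, 167] → contains → no.
task36 [38, 79] → before → no.
task37 [88, 174] → contains → no.
task38 [132, 212] → overlapped-by → no.
task39 [8, 110] → overlaps → no.
task40 [53, 118] → overlaps → no.
task41 [188, 198] → after → counts.
task43 [152, 177] → overlapped-by → no.
task44 [72, 129] → overlaps → no.
task45 [136, 202] → overlapped-by → no.
Total: 1.

1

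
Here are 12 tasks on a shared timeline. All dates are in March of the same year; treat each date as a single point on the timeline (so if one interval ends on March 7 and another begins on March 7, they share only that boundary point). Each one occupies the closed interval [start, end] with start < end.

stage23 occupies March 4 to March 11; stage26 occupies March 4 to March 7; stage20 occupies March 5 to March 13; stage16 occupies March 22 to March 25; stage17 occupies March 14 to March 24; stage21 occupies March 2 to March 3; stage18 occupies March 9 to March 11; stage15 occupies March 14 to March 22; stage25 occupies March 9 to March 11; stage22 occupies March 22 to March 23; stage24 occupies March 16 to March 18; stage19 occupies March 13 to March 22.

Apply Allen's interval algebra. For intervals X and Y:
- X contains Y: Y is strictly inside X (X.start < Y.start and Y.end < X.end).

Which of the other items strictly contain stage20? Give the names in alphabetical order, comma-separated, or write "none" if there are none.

none

Target stage20 = [March 5, March 13].
stage15 [March 14, March 22] → after → no.
stage16 [March 22, March 25] → after → no.
stage17 [March 14, March 24] → after → no.
stage18 [March 9, March 11] → during → no.
stage19 [March 13, March 22] → met-by → no.
stage21 [March 2, March 3] → before → no.
stage22 [March 22, March 23] → after → no.
stage23 [March 4, March 11] → overlaps → no.
stage24 [March 16, March 18] → after → no.
stage25 [March 9, March 11] → during → no.
stage26 [March 4, March 7] → overlaps → no.
Result: none.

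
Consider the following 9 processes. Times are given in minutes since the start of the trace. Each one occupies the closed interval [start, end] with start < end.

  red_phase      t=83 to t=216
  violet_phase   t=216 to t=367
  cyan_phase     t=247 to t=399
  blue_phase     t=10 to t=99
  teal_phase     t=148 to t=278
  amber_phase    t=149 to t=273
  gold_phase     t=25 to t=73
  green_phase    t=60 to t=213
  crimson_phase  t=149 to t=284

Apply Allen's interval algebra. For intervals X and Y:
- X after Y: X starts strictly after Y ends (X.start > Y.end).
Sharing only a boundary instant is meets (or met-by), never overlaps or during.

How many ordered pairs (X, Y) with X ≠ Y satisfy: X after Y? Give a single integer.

Checking all 72 ordered pairs for relation 'after'; matching pairs in alphabetical order:
(amber_phase, blue_phase): amber_phase after blue_phase ✓
(amber_phase, gold_phase): amber_phase after gold_phase ✓
(crimson_phase, blue_phase): crimson_phase after blue_phase ✓
(crimson_phase, gold_phase): crimson_phase after gold_phase ✓
(cyan_phase, blue_phase): cyan_phase after blue_phase ✓
(cyan_phase, gold_phase): cyan_phase after gold_phase ✓
(cyan_phase, green_phase): cyan_phase after green_phase ✓
(cyan_phase, red_phase): cyan_phase after red_phase ✓
(red_phase, gold_phase): red_phase after gold_phase ✓
(teal_phase, blue_phase): teal_phase after blue_phase ✓
(teal_phase, gold_phase): teal_phase after gold_phase ✓
(violet_phase, blue_phase): violet_phase after blue_phase ✓
(violet_phase, gold_phase): violet_phase after gold_phase ✓
(violet_phase, green_phase): violet_phase after green_phase ✓
Count: 14.

14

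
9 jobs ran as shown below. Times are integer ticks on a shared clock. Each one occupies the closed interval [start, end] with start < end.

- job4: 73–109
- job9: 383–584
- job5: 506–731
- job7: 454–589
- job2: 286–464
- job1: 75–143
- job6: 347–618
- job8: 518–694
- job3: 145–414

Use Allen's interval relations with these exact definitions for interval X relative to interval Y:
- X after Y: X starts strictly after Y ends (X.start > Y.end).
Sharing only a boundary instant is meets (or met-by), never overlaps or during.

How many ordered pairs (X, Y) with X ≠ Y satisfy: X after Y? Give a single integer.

Checking all 72 ordered pairs for relation 'after'; matching pairs in alphabetical order:
(job2, job1): job2 after job1 ✓
(job2, job4): job2 after job4 ✓
(job3, job1): job3 after job1 ✓
(job3, job4): job3 after job4 ✓
(job5, job1): job5 after job1 ✓
(job5, job2): job5 after job2 ✓
(job5, job3): job5 after job3 ✓
(job5, job4): job5 after job4 ✓
(job6, job1): job6 after job1 ✓
(job6, job4): job6 after job4 ✓
(job7, job1): job7 after job1 ✓
(job7, job3): job7 after job3 ✓
(job7, job4): job7 after job4 ✓
(job8, job1): job8 after job1 ✓
(job8, job2): job8 after job2 ✓
(job8, job3): job8 after job3 ✓
(job8, job4): job8 after job4 ✓
(job9, job1): job9 after job1 ✓
(job9, job4): job9 after job4 ✓
Count: 19.

19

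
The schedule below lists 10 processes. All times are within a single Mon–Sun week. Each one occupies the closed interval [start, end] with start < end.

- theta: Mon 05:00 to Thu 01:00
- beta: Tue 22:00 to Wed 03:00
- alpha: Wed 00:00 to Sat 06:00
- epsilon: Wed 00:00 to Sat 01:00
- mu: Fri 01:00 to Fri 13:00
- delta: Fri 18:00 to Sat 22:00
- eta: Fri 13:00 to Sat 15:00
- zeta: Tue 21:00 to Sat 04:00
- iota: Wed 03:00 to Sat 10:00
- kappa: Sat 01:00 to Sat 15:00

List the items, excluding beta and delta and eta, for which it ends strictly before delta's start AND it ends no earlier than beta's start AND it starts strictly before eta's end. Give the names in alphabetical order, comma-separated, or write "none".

Conditions: its end is strictly before delta's start (X.end < Fri 18:00) AND its end is no earlier than beta's start (X.end >= Tue 22:00) AND its start is strictly before eta's end (X.start < Sat 15:00).
alpha: end Sat 06:00 < Fri 18:00? ✗; end Sat 06:00 >= Tue 22:00? ✓; start Wed 00:00 < Sat 15:00? ✓ → no.
epsilon: end Sat 01:00 < Fri 18:00? ✗; end Sat 01:00 >= Tue 22:00? ✓; start Wed 00:00 < Sat 15:00? ✓ → no.
iota: end Sat 10:00 < Fri 18:00? ✗; end Sat 10:00 >= Tue 22:00? ✓; start Wed 03:00 < Sat 15:00? ✓ → no.
kappa: end Sat 15:00 < Fri 18:00? ✗; end Sat 15:00 >= Tue 22:00? ✓; start Sat 01:00 < Sat 15:00? ✓ → no.
mu: end Fri 13:00 < Fri 18:00? ✓; end Fri 13:00 >= Tue 22:00? ✓; start Fri 01:00 < Sat 15:00? ✓ → yes.
theta: end Thu 01:00 < Fri 18:00? ✓; end Thu 01:00 >= Tue 22:00? ✓; start Mon 05:00 < Sat 15:00? ✓ → yes.
zeta: end Sat 04:00 < Fri 18:00? ✗; end Sat 04:00 >= Tue 22:00? ✓; start Tue 21:00 < Sat 15:00? ✓ → no.
Result: mu, theta.

mu, theta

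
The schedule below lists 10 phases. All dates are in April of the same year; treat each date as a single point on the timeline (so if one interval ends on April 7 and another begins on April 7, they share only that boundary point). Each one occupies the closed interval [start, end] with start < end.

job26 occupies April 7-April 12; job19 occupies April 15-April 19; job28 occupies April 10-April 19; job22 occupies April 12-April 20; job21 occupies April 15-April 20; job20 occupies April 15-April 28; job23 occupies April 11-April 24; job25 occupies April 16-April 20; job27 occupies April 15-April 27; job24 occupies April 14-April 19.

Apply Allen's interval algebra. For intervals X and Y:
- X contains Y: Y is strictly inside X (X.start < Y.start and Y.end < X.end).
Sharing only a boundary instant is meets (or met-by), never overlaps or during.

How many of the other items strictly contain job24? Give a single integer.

2

Target job24 = [April 14, April 19].
job19 [April 15, April 19] → finishes → no.
job20 [April 15, April 28] → overlapped-by → no.
job21 [April 15, April 20] → overlapped-by → no.
job22 [April 12, April 20] → contains → counts.
job23 [April 11, April 24] → contains → counts.
job25 [April 16, April 20] → overlapped-by → no.
job26 [April 7, April 12] → before → no.
job27 [April 15, April 27] → overlapped-by → no.
job28 [April 10, April 19] → finished-by → no.
Total: 2.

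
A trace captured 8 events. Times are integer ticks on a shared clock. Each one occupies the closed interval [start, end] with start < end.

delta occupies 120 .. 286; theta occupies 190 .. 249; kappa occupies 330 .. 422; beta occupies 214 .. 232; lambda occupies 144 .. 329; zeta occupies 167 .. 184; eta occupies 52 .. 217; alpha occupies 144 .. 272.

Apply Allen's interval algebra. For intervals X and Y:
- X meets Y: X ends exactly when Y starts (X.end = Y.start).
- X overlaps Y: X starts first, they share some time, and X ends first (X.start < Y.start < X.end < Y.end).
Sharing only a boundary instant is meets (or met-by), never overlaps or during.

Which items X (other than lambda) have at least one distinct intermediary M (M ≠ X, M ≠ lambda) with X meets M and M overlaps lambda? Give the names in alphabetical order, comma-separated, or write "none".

none

Target lambda = [144, 329].
Intermediaries M with M overlaps lambda: delta, eta.
Via delta — items with X meets delta: none.
Via eta — items with X meets eta: none.
Union: none.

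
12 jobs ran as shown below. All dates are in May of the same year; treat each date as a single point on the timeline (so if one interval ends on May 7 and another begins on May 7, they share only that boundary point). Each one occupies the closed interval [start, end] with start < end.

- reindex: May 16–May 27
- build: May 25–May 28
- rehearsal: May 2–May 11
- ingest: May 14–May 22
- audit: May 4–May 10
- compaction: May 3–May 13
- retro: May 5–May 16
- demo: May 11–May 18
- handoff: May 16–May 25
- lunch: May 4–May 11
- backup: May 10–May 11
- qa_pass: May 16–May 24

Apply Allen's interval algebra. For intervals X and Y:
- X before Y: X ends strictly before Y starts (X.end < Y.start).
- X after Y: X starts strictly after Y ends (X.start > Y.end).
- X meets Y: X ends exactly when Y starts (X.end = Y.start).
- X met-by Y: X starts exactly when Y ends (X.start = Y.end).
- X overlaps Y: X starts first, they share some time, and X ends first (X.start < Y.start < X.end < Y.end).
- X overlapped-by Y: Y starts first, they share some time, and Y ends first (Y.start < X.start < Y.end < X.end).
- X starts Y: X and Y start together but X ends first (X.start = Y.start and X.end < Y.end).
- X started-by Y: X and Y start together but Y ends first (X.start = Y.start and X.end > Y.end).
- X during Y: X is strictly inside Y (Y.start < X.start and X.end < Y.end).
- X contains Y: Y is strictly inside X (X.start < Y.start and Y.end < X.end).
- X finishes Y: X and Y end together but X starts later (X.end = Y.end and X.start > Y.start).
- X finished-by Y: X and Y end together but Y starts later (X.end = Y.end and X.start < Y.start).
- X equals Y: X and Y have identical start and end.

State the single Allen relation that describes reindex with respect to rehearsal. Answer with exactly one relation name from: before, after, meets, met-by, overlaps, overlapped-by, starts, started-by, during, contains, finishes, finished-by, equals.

reindex = [May 16, May 27]; rehearsal = [May 2, May 11].
Compare endpoints: reindex.start > rehearsal.start, reindex.start > rehearsal.end, reindex.end > rehearsal.start, reindex.end > rehearsal.end.
That pattern is 'after'.

after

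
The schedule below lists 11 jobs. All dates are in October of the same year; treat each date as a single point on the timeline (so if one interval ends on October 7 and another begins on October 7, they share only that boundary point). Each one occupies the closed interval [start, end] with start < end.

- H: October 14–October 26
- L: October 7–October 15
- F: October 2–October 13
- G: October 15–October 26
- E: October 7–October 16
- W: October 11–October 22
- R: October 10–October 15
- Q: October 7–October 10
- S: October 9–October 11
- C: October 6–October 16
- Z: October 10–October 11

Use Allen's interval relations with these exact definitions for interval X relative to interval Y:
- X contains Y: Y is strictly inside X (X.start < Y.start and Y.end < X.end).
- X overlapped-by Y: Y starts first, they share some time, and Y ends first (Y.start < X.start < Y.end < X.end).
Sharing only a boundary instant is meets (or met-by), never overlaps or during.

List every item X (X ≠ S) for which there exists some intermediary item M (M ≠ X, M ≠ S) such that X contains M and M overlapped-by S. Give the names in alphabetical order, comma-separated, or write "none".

Target S = [October 9, October 11].
Intermediaries M with M overlapped-by S: R.
Via R — items with X contains R: C, E.
Union: C, E.

C, E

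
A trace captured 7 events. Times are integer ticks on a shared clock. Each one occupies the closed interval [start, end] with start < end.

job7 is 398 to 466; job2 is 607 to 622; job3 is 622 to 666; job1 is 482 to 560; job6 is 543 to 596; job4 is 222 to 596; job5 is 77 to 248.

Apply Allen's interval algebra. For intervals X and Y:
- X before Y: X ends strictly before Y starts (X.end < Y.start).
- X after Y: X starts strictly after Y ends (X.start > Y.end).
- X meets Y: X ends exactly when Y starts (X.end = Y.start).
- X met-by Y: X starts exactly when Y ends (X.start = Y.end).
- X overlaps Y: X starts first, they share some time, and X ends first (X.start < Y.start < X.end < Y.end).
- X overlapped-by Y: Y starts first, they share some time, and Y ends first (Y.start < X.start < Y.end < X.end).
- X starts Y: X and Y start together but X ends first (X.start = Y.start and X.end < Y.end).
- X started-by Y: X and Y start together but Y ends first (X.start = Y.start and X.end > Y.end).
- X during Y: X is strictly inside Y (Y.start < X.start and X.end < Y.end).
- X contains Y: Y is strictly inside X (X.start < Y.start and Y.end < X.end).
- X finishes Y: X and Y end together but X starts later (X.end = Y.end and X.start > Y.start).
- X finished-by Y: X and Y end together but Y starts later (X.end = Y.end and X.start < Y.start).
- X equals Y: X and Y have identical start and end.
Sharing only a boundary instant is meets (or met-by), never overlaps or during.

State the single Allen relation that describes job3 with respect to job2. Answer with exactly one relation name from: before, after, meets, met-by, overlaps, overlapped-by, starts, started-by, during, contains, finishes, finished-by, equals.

job3 = [622, 666]; job2 = [607, 622].
Compare endpoints: job3.start > job2.start, job3.start = job2.end, job3.end > job2.start, job3.end > job2.end.
That pattern is 'met-by'.

met-by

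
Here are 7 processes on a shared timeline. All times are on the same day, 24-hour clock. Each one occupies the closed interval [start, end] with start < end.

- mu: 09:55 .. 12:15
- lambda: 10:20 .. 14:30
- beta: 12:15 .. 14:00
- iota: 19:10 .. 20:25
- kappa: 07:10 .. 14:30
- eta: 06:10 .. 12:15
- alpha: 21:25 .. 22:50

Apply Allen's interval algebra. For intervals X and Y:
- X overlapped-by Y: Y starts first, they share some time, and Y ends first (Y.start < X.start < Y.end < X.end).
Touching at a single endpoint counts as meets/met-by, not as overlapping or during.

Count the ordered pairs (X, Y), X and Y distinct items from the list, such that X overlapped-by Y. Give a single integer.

3

Checking all 42 ordered pairs for relation 'overlapped-by'; matching pairs in alphabetical order:
(kappa, eta): kappa overlapped-by eta ✓
(lambda, eta): lambda overlapped-by eta ✓
(lambda, mu): lambda overlapped-by mu ✓
Count: 3.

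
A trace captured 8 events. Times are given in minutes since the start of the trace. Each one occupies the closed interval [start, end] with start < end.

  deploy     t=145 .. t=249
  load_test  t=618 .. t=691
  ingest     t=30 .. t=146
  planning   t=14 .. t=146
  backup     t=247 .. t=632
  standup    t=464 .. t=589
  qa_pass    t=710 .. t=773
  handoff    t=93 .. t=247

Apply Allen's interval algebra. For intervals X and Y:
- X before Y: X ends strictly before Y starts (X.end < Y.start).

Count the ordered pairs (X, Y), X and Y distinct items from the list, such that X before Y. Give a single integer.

18

Checking all 56 ordered pairs for relation 'before'; matching pairs in alphabetical order:
(backup, qa_pass): backup before qa_pass ✓
(deploy, load_test): deploy before load_test ✓
(deploy, qa_pass): deploy before qa_pass ✓
(deploy, standup): deploy before standup ✓
(handoff, load_test): handoff before load_test ✓
(handoff, qa_pass): handoff before qa_pass ✓
(handoff, standup): handoff before standup ✓
(ingest, backup): ingest before backup ✓
(ingest, load_test): ingest before load_test ✓
(ingest, qa_pass): ingest before qa_pass ✓
(ingest, standup): ingest before standup ✓
(load_test, qa_pass): load_test before qa_pass ✓
(planning, backup): planning before backup ✓
(planning, load_test): planning before load_test ✓
(planning, qa_pass): planning before qa_pass ✓
(planning, standup): planning before standup ✓
(standup, load_test): standup before load_test ✓
(standup, qa_pass): standup before qa_pass ✓
Count: 18.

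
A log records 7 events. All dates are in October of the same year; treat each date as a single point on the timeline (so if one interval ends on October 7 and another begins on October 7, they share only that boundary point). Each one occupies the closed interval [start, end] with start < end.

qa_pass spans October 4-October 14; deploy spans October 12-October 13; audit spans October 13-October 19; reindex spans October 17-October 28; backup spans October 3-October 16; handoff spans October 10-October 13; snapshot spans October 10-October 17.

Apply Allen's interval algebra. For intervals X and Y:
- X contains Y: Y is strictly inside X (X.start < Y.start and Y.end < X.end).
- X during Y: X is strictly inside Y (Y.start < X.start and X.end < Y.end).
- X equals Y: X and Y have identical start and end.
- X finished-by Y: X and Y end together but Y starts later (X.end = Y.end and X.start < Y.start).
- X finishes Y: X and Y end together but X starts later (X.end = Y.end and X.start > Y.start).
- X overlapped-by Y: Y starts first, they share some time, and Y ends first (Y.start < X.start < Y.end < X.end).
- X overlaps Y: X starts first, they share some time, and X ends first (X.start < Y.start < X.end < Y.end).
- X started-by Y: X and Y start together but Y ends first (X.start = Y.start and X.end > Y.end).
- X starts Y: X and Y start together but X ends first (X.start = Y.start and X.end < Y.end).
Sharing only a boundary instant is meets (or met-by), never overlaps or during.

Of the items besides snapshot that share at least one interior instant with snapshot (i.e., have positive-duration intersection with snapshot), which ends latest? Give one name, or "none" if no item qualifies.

audit

Target snapshot = [October 10, October 17].
audit [October 13, October 19] → overlapped-by → candidate.
backup [October 3, October 16] → overlaps → candidate.
deploy [October 12, October 13] → during → candidate.
handoff [October 10, October 13] → starts → candidate.
qa_pass [October 4, October 14] → overlaps → candidate.
reindex [October 17, October 28] → met-by → excluded.
Among candidates, latest end is October 19 → audit.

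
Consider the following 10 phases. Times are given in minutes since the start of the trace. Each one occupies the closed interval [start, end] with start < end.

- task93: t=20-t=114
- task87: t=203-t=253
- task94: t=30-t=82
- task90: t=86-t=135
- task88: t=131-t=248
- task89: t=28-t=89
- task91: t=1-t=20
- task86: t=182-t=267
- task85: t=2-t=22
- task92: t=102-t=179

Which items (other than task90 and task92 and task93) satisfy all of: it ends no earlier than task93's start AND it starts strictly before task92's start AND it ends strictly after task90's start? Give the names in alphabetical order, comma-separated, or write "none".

Conditions: its end is no earlier than task93's start (X.end >= t=20) AND its start is strictly before task92's start (X.start < t=102) AND its end is strictly after task90's start (X.end > t=86).
task85: end t=22 >= t=20? ✓; start t=2 < t=102? ✓; end t=22 > t=86? ✗ → no.
task86: end t=267 >= t=20? ✓; start t=182 < t=102? ✗; end t=267 > t=86? ✓ → no.
task87: end t=253 >= t=20? ✓; start t=203 < t=102? ✗; end t=253 > t=86? ✓ → no.
task88: end t=248 >= t=20? ✓; start t=131 < t=102? ✗; end t=248 > t=86? ✓ → no.
task89: end t=89 >= t=20? ✓; start t=28 < t=102? ✓; end t=89 > t=86? ✓ → yes.
task91: end t=20 >= t=20? ✓; start t=1 < t=102? ✓; end t=20 > t=86? ✗ → no.
task94: end t=82 >= t=20? ✓; start t=30 < t=102? ✓; end t=82 > t=86? ✗ → no.
Result: task89.

task89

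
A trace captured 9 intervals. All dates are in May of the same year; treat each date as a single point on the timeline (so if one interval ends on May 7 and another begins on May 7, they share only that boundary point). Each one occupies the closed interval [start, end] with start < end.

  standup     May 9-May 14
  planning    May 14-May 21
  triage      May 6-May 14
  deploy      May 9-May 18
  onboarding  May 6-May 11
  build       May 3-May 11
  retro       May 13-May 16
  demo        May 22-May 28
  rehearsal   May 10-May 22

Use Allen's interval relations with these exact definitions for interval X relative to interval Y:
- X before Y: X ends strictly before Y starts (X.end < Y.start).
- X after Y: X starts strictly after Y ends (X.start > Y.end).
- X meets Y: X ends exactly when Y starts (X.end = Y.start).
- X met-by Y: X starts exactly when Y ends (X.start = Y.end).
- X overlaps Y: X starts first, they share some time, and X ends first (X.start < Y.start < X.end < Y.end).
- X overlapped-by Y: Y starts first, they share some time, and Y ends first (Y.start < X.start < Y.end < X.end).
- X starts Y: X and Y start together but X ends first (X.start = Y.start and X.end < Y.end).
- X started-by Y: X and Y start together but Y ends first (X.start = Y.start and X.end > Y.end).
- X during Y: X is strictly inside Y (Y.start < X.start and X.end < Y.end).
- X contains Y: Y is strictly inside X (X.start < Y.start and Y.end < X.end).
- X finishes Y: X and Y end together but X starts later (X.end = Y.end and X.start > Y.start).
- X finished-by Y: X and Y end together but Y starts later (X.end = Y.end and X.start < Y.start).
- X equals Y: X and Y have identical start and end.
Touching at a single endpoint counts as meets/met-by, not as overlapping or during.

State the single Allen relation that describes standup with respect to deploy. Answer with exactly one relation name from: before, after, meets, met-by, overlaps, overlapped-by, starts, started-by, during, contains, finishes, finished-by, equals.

standup = [May 9, May 14]; deploy = [May 9, May 18].
Compare endpoints: standup.start = deploy.start, standup.start < deploy.end, standup.end > deploy.start, standup.end < deploy.end.
That pattern is 'starts'.

starts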